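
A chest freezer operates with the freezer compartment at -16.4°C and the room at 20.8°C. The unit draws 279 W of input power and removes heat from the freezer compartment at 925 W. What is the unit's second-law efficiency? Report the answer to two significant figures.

COP_actual = Q̇_C/Ẇ = 925.0/279.0 = 3.315.
In absolute terms T_C = 256.75 K and T_H = 293.95 K, so ΔT = 37.20 K.
COP_Carnot = T_C/ΔT = 256.75/37.20 = 6.902.
η_II = COP_actual/COP_Carnot = 3.315/6.902 = 0.4804.

0.48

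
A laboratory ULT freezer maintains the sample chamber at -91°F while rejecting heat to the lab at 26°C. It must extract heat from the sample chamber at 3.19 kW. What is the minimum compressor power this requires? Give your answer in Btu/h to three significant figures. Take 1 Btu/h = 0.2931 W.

5010 Btu/h

In absolute terms T_C = 204.82 K and T_H = 299.15 K, so ΔT = 94.33 K.
COP_Carnot = T_C/ΔT = 204.82/94.33 = 2.171.
Ẇ_min = Q̇/COP_Carnot = 3.190/2.171 = 1.469 kW = 5013 Btu/h.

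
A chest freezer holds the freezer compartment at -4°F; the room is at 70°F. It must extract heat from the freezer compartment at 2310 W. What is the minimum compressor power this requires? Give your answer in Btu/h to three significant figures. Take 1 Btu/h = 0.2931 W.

1280 Btu/h

In absolute terms T_C = 253.15 K and T_H = 294.26 K, so ΔT = 41.11 K.
COP_Carnot = T_C/ΔT = 253.15/41.11 = 6.158.
Ẇ_min = Q̇/COP_Carnot = 2310/6.158 = 375.1 W = 1280 Btu/h.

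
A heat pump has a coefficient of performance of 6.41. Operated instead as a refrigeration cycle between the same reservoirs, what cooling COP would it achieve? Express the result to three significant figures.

Since Q_H = Q_C + W for any cycle, COP_R = Q_C/W = Q_H/W − 1.
COP_R = 6.41 − 1 = 5.41.

5.41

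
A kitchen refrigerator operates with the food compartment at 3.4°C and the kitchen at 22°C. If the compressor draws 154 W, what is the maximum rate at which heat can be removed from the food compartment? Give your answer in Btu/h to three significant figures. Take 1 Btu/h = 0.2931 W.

7810 Btu/h

In absolute terms T_C = 276.55 K and T_H = 295.15 K, so ΔT = 18.60 K.
COP_Carnot = T_C/ΔT = 276.55/18.60 = 14.87.
Q̇_max = COP_Carnot × Ẇ = 14.87 × 154.0 W = 2290 W = 7812 Btu/h.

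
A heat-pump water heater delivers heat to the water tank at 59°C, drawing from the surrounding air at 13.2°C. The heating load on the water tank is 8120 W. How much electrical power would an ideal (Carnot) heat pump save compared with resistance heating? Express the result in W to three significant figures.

In absolute terms T_C = 286.35 K and T_H = 332.15 K, so ΔT = 45.80 K.
COP_Carnot = T_H/ΔT = 332.15/45.80 = 7.252.
Resistance heating needs Ẇ_res = Q̇_H = 8120 W; the reversible heat pump needs only Ẇ_hp = Q̇_H/COP = 1120 W.
Saving = 8120 − 1120 = 7000 W.

7000 W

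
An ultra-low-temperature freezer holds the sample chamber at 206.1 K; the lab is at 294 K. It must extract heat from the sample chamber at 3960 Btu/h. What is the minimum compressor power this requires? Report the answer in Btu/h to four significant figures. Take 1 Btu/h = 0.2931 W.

1689 Btu/h

The reservoir spacing is ΔT = 294 − 206.1 = 87.90 K.
COP_Carnot = T_C/ΔT = 206.10/87.90 = 2.345.
Ẇ_min = Q̇/COP_Carnot = 3960/2.345 = 1689 Btu/h.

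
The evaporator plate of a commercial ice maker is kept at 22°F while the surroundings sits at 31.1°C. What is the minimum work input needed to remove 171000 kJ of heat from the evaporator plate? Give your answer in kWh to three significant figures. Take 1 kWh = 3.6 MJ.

6.51 kWh

In absolute terms T_C = 267.59 K and T_H = 304.25 K, so ΔT = 36.66 K.
The reversible limit is COP_R = T_C/ΔT = 7.300, so W_min = Q_C/COP = Q_C·ΔT/T_C.
W_min = 171000 × 36.66/267.59 = 23420 kJ = 6.507 kWh.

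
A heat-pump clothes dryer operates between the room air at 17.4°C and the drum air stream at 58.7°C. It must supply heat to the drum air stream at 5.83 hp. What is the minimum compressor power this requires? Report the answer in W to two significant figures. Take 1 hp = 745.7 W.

In absolute terms T_C = 290.55 K and T_H = 331.85 K, so ΔT = 41.30 K.
COP_Carnot = T_H/ΔT = 331.85/41.30 = 8.035.
Ẇ_min = Q̇/COP_Carnot = 5.830/8.035 = 0.7256 hp = 541.1 W.

540 W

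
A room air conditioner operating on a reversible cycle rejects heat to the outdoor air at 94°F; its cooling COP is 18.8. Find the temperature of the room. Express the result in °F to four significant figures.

66.04 °F

For a Carnot refrigerator COP_R = T_C/(T_H − T_C), so T_C = COP·T_H/(1 + COP).
With T_H = 307.59 K, T_C = 18.8 × 307.59/19.80 = 292.06 K.
Converting, 292.06 K = 66.04°F.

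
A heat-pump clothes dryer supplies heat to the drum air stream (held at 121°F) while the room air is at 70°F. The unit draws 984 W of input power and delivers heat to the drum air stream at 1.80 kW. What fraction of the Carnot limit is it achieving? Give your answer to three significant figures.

Converting, Q̇_H = 1.800 kW = 1800 W, so COP_actual = Q̇_H/Ẇ = 1800/984.0 = 1.829.
In absolute terms T_C = 294.26 K and T_H = 322.59 K, so ΔT = 28.33 K.
COP_Carnot = T_H/ΔT = 322.59/28.33 = 11.39.
η_II = COP_actual/COP_Carnot = 1.829/11.39 = 0.1607.

0.161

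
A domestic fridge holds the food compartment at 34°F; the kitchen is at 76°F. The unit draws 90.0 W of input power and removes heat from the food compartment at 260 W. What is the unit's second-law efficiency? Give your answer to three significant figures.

0.246

COP_actual = Q̇_C/Ẇ = 260.0/90.00 = 2.889.
In absolute terms T_C = 274.26 K and T_H = 297.59 K, so ΔT = 23.33 K.
COP_Carnot = T_C/ΔT = 274.26/23.33 = 11.75.
η_II = COP_actual/COP_Carnot = 2.889/11.75 = 0.2458.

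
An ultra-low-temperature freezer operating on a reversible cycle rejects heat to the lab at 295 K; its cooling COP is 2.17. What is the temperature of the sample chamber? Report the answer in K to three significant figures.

202 K

For a Carnot refrigerator COP_R = T_C/(T_H − T_C), so T_C = COP·T_H/(1 + COP).
With T_H = 295.00 K, T_C = 2.17 × 295.00/3.170 = 201.94 K.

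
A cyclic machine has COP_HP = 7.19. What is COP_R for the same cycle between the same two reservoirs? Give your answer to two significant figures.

Since Q_H = Q_C + W for any cycle, COP_R = Q_C/W = Q_H/W − 1.
COP_R = 7.19 − 1 = 6.19.

6.2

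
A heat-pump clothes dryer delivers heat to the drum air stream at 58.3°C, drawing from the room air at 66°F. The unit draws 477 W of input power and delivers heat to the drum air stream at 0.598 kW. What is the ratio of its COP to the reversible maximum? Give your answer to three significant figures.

0.149

Converting, Q̇_H = 0.5980 kW = 598.0 W, so COP_actual = Q̇_H/Ẇ = 598.0/477.0 = 1.254.
In absolute terms T_C = 292.04 K and T_H = 331.45 K, so ΔT = 39.41 K.
COP_Carnot = T_H/ΔT = 331.45/39.41 = 8.410.
η_II = COP_actual/COP_Carnot = 1.254/8.410 = 0.1491.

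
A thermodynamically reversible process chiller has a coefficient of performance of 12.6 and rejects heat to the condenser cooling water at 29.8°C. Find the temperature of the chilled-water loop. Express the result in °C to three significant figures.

7.52 °C

For a Carnot refrigerator COP_R = T_C/(T_H − T_C), so T_C = COP·T_H/(1 + COP).
With T_H = 302.95 K, T_C = 12.6 × 302.95/13.60 = 280.67 K.
Converting, 280.67 K = 7.52°C.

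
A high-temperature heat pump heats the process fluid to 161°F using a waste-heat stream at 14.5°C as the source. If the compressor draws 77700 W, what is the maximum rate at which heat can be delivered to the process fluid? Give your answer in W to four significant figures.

In absolute terms T_C = 287.65 K and T_H = 344.82 K, so ΔT = 57.17 K.
COP_Carnot = T_H/ΔT = 344.82/57.17 = 6.032.
Q̇_max = COP_Carnot × Ẇ = 6.032 × 77700 W = 468700 W.

468700 W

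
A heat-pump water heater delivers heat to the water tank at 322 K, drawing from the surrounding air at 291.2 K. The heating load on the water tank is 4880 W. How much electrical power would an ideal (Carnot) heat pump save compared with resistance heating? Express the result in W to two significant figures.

4400 W

The reservoir spacing is ΔT = 322 − 291.2 = 30.80 K.
COP_Carnot = T_H/ΔT = 322.00/30.80 = 10.45.
Resistance heating needs Ẇ_res = Q̇_H = 4880 W; the reversible heat pump needs only Ẇ_hp = Q̇_H/COP = 466.8 W.
Saving = 4880 − 466.8 = 4413 W.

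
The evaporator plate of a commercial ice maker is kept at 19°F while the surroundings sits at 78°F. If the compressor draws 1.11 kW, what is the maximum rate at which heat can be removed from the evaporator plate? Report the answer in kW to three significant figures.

In absolute terms T_C = 265.93 K and T_H = 298.71 K, so ΔT = 32.78 K.
COP_Carnot = T_C/ΔT = 265.93/32.78 = 8.113.
Q̇_max = COP_Carnot × Ẇ = 8.113 × 1.110 kW = 9.005 kW.

9.01 kW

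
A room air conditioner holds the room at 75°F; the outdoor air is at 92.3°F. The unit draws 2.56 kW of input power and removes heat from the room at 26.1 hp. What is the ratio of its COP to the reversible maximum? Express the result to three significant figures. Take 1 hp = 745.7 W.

Converting, Q̇_C = 26.10 hp = 19.46 kW, so COP_actual = Q̇_C/Ẇ = 19.46/2.560 = 7.603.
In absolute terms T_C = 297.04 K and T_H = 306.65 K, so ΔT = 9.611 K.
COP_Carnot = T_C/ΔT = 297.04/9.611 = 30.91.
η_II = COP_actual/COP_Carnot = 7.603/30.91 = 0.2460.

0.246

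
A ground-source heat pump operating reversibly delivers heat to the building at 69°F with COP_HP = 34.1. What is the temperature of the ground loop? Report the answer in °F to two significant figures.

COP_HP = T_H/(T_H − T_C) gives T_H − T_C = T_H/COP.
With T_H = 293.71 K, T_C = 293.71 × (1 − 1/34.1) = 285.09 K.
Converting, 285.09 K = 53.50°F.

53 °F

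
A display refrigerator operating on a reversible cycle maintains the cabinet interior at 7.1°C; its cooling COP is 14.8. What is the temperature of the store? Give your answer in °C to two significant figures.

COP_R = T_C/(T_H − T_C) gives T_H − T_C = T_C/COP.
With T_C = 280.25 K, T_H = 280.25 × (1 + 1/14.8) = 299.19 K.
Converting, 299.19 K = 26.04°C.

26 °C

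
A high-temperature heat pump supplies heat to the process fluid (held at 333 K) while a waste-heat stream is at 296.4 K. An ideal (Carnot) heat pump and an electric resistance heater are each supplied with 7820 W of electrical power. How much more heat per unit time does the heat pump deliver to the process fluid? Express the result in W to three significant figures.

The reservoir spacing is ΔT = 333 − 296.4 = 36.60 K.
COP_Carnot = T_H/ΔT = 333.00/36.60 = 9.098.
The heat pump delivers Q̇_H = COP × Ẇ = 71150 W; the resistance heater delivers Ẇ = 7820 W.
Extra = (COP − 1)·Ẇ = 63330 W.

63300 W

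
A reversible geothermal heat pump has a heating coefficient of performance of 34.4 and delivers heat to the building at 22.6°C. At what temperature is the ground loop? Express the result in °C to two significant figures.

14 °C

COP_HP = T_H/(T_H − T_C) gives T_H − T_C = T_H/COP.
With T_H = 295.75 K, T_C = 295.75 × (1 − 1/34.4) = 287.15 K.
Converting, 287.15 K = 14.00°C.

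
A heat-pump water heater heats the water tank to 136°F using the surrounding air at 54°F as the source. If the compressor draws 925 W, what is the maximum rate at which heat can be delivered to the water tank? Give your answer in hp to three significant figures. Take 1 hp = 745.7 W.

In absolute terms T_C = 285.37 K and T_H = 330.93 K, so ΔT = 45.56 K.
COP_Carnot = T_H/ΔT = 330.93/45.56 = 7.264.
Q̇_max = COP_Carnot × Ẇ = 7.264 × 925.0 W = 6719 W = 9.011 hp.

9.01 hp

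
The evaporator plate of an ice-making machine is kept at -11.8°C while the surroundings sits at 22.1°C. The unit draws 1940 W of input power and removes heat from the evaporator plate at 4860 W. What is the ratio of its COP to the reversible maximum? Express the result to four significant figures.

COP_actual = Q̇_C/Ẇ = 4860/1940 = 2.505.
In absolute terms T_C = 261.35 K and T_H = 295.25 K, so ΔT = 33.90 K.
COP_Carnot = T_C/ΔT = 261.35/33.90 = 7.709.
η_II = COP_actual/COP_Carnot = 2.505/7.709 = 0.3249.

0.3249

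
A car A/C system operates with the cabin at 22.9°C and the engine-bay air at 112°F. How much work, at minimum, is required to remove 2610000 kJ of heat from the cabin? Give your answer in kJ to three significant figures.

190000 kJ

In absolute terms T_C = 296.05 K and T_H = 317.59 K, so ΔT = 21.54 K.
The reversible limit is COP_R = T_C/ΔT = 13.74, so W_min = Q_C/COP = Q_C·ΔT/T_C.
W_min = 2610000 × 21.54/296.05 = 189900 kJ.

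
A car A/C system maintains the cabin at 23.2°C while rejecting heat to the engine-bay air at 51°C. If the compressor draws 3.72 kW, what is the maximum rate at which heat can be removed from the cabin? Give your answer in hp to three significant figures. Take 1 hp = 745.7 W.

53.2 hp

In absolute terms T_C = 296.35 K and T_H = 324.15 K, so ΔT = 27.80 K.
COP_Carnot = T_C/ΔT = 296.35/27.80 = 10.66.
Q̇_max = COP_Carnot × Ẇ = 10.66 × 3.720 kW = 39.66 kW = 53.18 hp.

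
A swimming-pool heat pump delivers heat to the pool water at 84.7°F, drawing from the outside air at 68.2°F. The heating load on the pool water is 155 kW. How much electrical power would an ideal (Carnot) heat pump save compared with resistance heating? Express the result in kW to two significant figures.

In absolute terms T_C = 293.26 K and T_H = 302.43 K, so ΔT = 9.167 K.
COP_Carnot = T_H/ΔT = 302.43/9.167 = 32.99.
Resistance heating needs Ẇ_res = Q̇_H = 155.0 kW; the reversible heat pump needs only Ẇ_hp = Q̇_H/COP = 4.698 kW.
Saving = 155.0 − 4.698 = 150.3 kW.

150 kW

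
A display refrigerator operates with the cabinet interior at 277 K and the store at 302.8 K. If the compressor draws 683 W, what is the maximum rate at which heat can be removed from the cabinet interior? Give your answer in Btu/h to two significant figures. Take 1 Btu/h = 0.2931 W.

The reservoir spacing is ΔT = 302.8 − 277 = 25.80 K.
COP_Carnot = T_C/ΔT = 277.00/25.80 = 10.74.
Q̇_max = COP_Carnot × Ẇ = 10.74 × 683.0 W = 7333 W = 25020 Btu/h.

25000 Btu/h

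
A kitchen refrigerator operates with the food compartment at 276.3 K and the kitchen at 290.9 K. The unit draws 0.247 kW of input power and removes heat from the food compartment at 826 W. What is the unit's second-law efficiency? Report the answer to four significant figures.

Converting, Q̇_C = 826.0 W = 0.8260 kW, so COP_actual = Q̇_C/Ẇ = 0.8260/0.2470 = 3.344.
The reservoir spacing is ΔT = 290.9 − 276.3 = 14.60 K.
COP_Carnot = T_C/ΔT = 276.30/14.60 = 18.92.
η_II = COP_actual/COP_Carnot = 3.344/18.92 = 0.1767.

0.1767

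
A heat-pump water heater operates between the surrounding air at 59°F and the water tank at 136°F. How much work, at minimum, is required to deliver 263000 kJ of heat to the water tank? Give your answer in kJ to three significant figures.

34000 kJ

In absolute terms T_C = 288.15 K and T_H = 330.93 K, so ΔT = 42.78 K.
The reversible limit is COP_HP = T_H/ΔT = 7.736, so W_min = Q_H/COP = Q_H·ΔT/T_H.
W_min = 263000 × 42.78/330.93 = 34000 kJ.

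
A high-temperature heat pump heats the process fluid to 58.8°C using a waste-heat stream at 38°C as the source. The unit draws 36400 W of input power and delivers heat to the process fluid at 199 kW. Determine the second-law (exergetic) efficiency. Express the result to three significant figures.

Converting, Q̇_H = 199.0 kW = 199000 W, so COP_actual = Q̇_H/Ẇ = 199000/36400 = 5.467.
In absolute terms T_C = 311.15 K and T_H = 331.95 K, so ΔT = 20.80 K.
COP_Carnot = T_H/ΔT = 331.95/20.80 = 15.96.
η_II = COP_actual/COP_Carnot = 5.467/15.96 = 0.3426.

0.343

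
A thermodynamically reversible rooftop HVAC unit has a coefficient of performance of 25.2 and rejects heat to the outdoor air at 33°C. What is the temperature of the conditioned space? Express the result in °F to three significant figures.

For a Carnot refrigerator COP_R = T_C/(T_H − T_C), so T_C = COP·T_H/(1 + COP).
With T_H = 306.15 K, T_C = 25.2 × 306.15/26.20 = 294.46 K.
Converting, 294.46 K = 70.37°F.

70.4 °F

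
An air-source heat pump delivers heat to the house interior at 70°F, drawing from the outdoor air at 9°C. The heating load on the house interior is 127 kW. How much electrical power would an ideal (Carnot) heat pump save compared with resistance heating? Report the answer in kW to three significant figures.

In absolute terms T_C = 282.15 K and T_H = 294.26 K, so ΔT = 12.11 K.
COP_Carnot = T_H/ΔT = 294.26/12.11 = 24.30.
Resistance heating needs Ẇ_res = Q̇_H = 127.0 kW; the reversible heat pump needs only Ẇ_hp = Q̇_H/COP = 5.227 kW.
Saving = 127.0 − 5.227 = 121.8 kW.

122 kW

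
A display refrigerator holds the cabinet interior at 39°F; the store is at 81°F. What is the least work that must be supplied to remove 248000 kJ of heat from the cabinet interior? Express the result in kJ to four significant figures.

In absolute terms T_C = 277.04 K and T_H = 300.37 K, so ΔT = 23.33 K.
The reversible limit is COP_R = T_C/ΔT = 11.87, so W_min = Q_C/COP = Q_C·ΔT/T_C.
W_min = 248000 × 23.33/277.04 = 20890 kJ.

20890 kJ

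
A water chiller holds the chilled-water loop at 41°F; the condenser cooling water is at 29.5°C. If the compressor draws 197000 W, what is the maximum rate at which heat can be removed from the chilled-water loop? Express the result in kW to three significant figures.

In absolute terms T_C = 278.15 K and T_H = 302.65 K, so ΔT = 24.50 K.
COP_Carnot = T_C/ΔT = 278.15/24.50 = 11.35.
Q̇_max = COP_Carnot × Ẇ = 11.35 × 197000 W = 2237000 W = 2237 kW.

2240 kW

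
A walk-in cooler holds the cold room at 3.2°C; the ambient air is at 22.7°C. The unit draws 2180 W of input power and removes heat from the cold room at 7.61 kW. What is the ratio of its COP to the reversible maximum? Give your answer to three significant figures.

0.246

Converting, Q̇_C = 7.610 kW = 7610 W, so COP_actual = Q̇_C/Ẇ = 7610/2180 = 3.491.
In absolute terms T_C = 276.35 K and T_H = 295.85 K, so ΔT = 19.50 K.
COP_Carnot = T_C/ΔT = 276.35/19.50 = 14.17.
η_II = COP_actual/COP_Carnot = 3.491/14.17 = 0.2463.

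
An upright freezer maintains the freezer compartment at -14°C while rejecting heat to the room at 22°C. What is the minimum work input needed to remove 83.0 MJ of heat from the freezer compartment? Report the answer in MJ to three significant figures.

In absolute terms T_C = 259.15 K and T_H = 295.15 K, so ΔT = 36.00 K.
The reversible limit is COP_R = T_C/ΔT = 7.199, so W_min = Q_C/COP = Q_C·ΔT/T_C.
W_min = 83.00 × 36.00/259.15 = 11.53 MJ.

11.5 MJ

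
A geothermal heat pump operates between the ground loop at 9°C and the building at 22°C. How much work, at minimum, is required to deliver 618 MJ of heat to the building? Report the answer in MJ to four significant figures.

27.22 MJ

In absolute terms T_C = 282.15 K and T_H = 295.15 K, so ΔT = 13.00 K.
The reversible limit is COP_HP = T_H/ΔT = 22.70, so W_min = Q_H/COP = Q_H·ΔT/T_H.
W_min = 618.0 × 13.00/295.15 = 27.22 MJ.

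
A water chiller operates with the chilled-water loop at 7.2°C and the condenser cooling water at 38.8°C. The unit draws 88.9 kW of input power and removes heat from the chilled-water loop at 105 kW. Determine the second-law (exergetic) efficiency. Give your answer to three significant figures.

0.133

COP_actual = Q̇_C/Ẇ = 105.0/88.90 = 1.181.
In absolute terms T_C = 280.35 K and T_H = 311.95 K, so ΔT = 31.60 K.
COP_Carnot = T_C/ΔT = 280.35/31.60 = 8.872.
η_II = COP_actual/COP_Carnot = 1.181/8.872 = 0.1331.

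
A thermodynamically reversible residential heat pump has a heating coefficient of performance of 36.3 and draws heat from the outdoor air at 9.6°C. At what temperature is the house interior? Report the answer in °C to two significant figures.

18 °C

COP_HP = T_H/(T_H − T_C) rearranges to T_H = COP·T_C/(COP − 1).
With T_C = 282.75 K, T_H = 36.3 × 282.75/35.30 = 290.76 K.
Converting, 290.76 K = 17.61°C.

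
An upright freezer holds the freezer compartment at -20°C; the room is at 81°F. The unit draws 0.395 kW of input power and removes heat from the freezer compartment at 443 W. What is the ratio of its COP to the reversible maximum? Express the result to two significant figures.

Converting, Q̇_C = 443.0 W = 0.4430 kW, so COP_actual = Q̇_C/Ẇ = 0.4430/0.3950 = 1.122.
In absolute terms T_C = 253.15 K and T_H = 300.37 K, so ΔT = 47.22 K.
COP_Carnot = T_C/ΔT = 253.15/47.22 = 5.361.
η_II = COP_actual/COP_Carnot = 1.122/5.361 = 0.2092.

0.21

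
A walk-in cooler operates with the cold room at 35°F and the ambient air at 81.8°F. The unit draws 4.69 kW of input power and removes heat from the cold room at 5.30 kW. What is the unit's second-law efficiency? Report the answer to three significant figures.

0.107

COP_actual = Q̇_C/Ẇ = 5.300/4.690 = 1.130.
In absolute terms T_C = 274.82 K and T_H = 300.82 K, so ΔT = 26.00 K.
COP_Carnot = T_C/ΔT = 274.82/26.00 = 10.57.
η_II = COP_actual/COP_Carnot = 1.130/10.57 = 0.1069.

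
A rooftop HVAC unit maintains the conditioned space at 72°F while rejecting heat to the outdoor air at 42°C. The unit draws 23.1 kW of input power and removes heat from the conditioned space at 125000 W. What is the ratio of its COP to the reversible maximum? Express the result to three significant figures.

Converting, Q̇_C = 125000 W = 125.0 kW, so COP_actual = Q̇_C/Ẇ = 125.0/23.10 = 5.411.
In absolute terms T_C = 295.37 K and T_H = 315.15 K, so ΔT = 19.78 K.
COP_Carnot = T_C/ΔT = 295.37/19.78 = 14.93.
η_II = COP_actual/COP_Carnot = 5.411/14.93 = 0.3623.

0.362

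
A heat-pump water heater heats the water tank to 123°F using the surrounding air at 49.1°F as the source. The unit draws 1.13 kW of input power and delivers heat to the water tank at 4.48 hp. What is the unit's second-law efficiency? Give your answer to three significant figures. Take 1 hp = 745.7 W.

0.375

Converting, Q̇_H = 4.480 hp = 3.341 kW, so COP_actual = Q̇_H/Ẇ = 3.341/1.130 = 2.956.
In absolute terms T_C = 282.65 K and T_H = 323.71 K, so ΔT = 41.06 K.
COP_Carnot = T_H/ΔT = 323.71/41.06 = 7.885.
η_II = COP_actual/COP_Carnot = 2.956/7.885 = 0.3750.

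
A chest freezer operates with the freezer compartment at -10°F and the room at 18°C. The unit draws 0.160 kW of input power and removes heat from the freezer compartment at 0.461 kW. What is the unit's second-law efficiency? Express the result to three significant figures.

0.477

COP_actual = Q̇_C/Ẇ = 0.4610/0.1600 = 2.881.
In absolute terms T_C = 249.82 K and T_H = 291.15 K, so ΔT = 41.33 K.
COP_Carnot = T_C/ΔT = 249.82/41.33 = 6.044.
η_II = COP_actual/COP_Carnot = 2.881/6.044 = 0.4767.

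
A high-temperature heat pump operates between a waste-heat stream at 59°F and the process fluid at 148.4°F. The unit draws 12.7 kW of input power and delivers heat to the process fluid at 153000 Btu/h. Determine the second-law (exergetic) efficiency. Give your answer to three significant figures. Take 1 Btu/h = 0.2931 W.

Converting, Q̇_H = 153000 Btu/h = 44.84 kW, so COP_actual = Q̇_H/Ẇ = 44.84/12.70 = 3.531.
In absolute terms T_C = 288.15 K and T_H = 337.82 K, so ΔT = 49.67 K.
COP_Carnot = T_H/ΔT = 337.82/49.67 = 6.802.
η_II = COP_actual/COP_Carnot = 3.531/6.802 = 0.5191.

0.519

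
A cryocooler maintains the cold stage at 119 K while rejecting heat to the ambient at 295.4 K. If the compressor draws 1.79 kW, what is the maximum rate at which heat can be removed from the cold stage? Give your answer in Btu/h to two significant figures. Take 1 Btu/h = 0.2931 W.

The reservoir spacing is ΔT = 295.4 − 119 = 176.4 K.
COP_Carnot = T_C/ΔT = 119.00/176.4 = 0.6746.
Q̇_max = COP_Carnot × Ẇ = 0.6746 × 1.790 kW = 1.208 kW = 4120 Btu/h.

4100 Btu/h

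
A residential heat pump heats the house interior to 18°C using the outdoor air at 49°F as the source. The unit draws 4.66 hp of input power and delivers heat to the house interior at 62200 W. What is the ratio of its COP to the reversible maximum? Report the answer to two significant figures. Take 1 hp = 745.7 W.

Converting, Q̇_H = 62200 W = 83.41 hp, so COP_actual = Q̇_H/Ẇ = 83.41/4.660 = 17.90.
In absolute terms T_C = 282.59 K and T_H = 291.15 K, so ΔT = 8.556 K.
COP_Carnot = T_H/ΔT = 291.15/8.556 = 34.03.
η_II = COP_actual/COP_Carnot = 17.90/34.03 = 0.5260.

0.53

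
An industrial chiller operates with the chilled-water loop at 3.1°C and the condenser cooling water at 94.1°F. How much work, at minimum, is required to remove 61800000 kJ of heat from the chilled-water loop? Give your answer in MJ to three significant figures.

7020 MJ

In absolute terms T_C = 276.25 K and T_H = 307.65 K, so ΔT = 31.40 K.
The reversible limit is COP_R = T_C/ΔT = 8.798, so W_min = Q_C/COP = Q_C·ΔT/T_C.
W_min = 61800000 × 31.40/276.25 = 7025000 kJ = 7025 MJ.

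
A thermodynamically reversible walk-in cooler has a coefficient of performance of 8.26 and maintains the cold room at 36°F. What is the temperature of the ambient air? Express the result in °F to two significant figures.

96 °F

COP_R = T_C/(T_H − T_C) gives T_H − T_C = T_C/COP.
With T_C = 275.37 K, T_H = 275.37 × (1 + 1/8.26) = 308.71 K.
Converting, 308.71 K = 96.01°F.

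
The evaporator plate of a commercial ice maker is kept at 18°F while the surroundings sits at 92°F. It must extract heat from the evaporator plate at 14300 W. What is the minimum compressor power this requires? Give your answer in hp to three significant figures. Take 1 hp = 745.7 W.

2.97 hp

In absolute terms T_C = 265.37 K and T_H = 306.48 K, so ΔT = 41.11 K.
COP_Carnot = T_C/ΔT = 265.37/41.11 = 6.455.
Ẇ_min = Q̇/COP_Carnot = 14300/6.455 = 2215 W = 2.971 hp.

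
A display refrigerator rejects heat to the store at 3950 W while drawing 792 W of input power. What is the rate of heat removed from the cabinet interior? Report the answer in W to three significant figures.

3160 W

For a cyclic device the first law requires Q̇_H = Q̇_C + Ẇ.
Q̇_C = Q̇_H − Ẇ = 3158 W.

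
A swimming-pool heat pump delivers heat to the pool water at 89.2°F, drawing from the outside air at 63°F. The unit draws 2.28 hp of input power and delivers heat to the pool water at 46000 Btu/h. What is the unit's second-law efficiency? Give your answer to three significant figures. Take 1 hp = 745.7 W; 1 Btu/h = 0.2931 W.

0.379

Converting, Q̇_H = 46000 Btu/h = 18.08 hp, so COP_actual = Q̇_H/Ẇ = 18.08/2.280 = 7.930.
In absolute terms T_C = 290.37 K and T_H = 304.93 K, so ΔT = 14.56 K.
COP_Carnot = T_H/ΔT = 304.93/14.56 = 20.95.
η_II = COP_actual/COP_Carnot = 7.930/20.95 = 0.3785.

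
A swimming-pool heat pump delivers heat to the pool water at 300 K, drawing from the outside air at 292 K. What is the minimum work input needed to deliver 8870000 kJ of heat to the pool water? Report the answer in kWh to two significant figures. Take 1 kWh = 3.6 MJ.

66 kWh

The reservoir spacing is ΔT = 300 − 292 = 8.000 K.
The reversible limit is COP_HP = T_H/ΔT = 37.50, so W_min = Q_H/COP = Q_H·ΔT/T_H.
W_min = 8870000 × 8.000/300.00 = 236500 kJ = 65.70 kWh.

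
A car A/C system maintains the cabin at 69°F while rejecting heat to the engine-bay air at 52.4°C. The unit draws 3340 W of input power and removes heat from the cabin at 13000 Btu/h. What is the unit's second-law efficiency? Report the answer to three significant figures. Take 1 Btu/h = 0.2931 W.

Converting, Q̇_C = 13000 Btu/h = 3810 W, so COP_actual = Q̇_C/Ẇ = 3810/3340 = 1.141.
In absolute terms T_C = 293.71 K and T_H = 325.55 K, so ΔT = 31.84 K.
COP_Carnot = T_C/ΔT = 293.71/31.84 = 9.223.
η_II = COP_actual/COP_Carnot = 1.141/9.223 = 0.1237.

0.124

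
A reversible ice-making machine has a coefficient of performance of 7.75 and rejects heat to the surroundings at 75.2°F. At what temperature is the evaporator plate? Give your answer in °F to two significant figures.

For a Carnot refrigerator COP_R = T_C/(T_H − T_C), so T_C = COP·T_H/(1 + COP).
With T_H = 297.15 K, T_C = 7.75 × 297.15/8.750 = 263.19 K.
Converting, 263.19 K = 14.07°F.

14 °F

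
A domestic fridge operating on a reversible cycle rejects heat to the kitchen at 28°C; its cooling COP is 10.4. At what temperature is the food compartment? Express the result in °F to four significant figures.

For a Carnot refrigerator COP_R = T_C/(T_H − T_C), so T_C = COP·T_H/(1 + COP).
With T_H = 301.15 K, T_C = 10.4 × 301.15/11.40 = 274.73 K.
Converting, 274.73 K = 34.85°F.

34.85 °F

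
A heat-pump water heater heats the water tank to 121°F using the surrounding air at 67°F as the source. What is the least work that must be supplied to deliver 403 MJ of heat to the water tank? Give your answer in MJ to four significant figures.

In absolute terms T_C = 292.59 K and T_H = 322.59 K, so ΔT = 30.00 K.
The reversible limit is COP_HP = T_H/ΔT = 10.75, so W_min = Q_H/COP = Q_H·ΔT/T_H.
W_min = 403.0 × 30.00/322.59 = 37.48 MJ.

37.48 MJ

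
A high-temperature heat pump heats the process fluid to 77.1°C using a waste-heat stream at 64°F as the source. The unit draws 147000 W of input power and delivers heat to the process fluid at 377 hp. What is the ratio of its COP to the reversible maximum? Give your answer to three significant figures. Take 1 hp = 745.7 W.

Converting, Q̇_H = 377.0 hp = 281100 W, so COP_actual = Q̇_H/Ẇ = 281100/147000 = 1.912.
In absolute terms T_C = 290.93 K and T_H = 350.25 K, so ΔT = 59.32 K.
COP_Carnot = T_H/ΔT = 350.25/59.32 = 5.904.
η_II = COP_actual/COP_Carnot = 1.912/5.904 = 0.3239.

0.324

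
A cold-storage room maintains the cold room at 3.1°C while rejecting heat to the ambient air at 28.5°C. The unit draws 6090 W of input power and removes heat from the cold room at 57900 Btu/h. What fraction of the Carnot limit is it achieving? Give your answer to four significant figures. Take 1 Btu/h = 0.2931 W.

0.2562

Converting, Q̇_C = 57900 Btu/h = 16970 W, so COP_actual = Q̇_C/Ẇ = 16970/6090 = 2.787.
In absolute terms T_C = 276.25 K and T_H = 301.65 K, so ΔT = 25.40 K.
COP_Carnot = T_C/ΔT = 276.25/25.40 = 10.88.
η_II = COP_actual/COP_Carnot = 2.787/10.88 = 0.2562.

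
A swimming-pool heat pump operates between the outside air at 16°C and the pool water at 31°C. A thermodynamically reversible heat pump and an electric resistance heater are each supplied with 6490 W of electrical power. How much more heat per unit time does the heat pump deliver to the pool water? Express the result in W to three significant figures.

In absolute terms T_C = 289.15 K and T_H = 304.15 K, so ΔT = 15.00 K.
COP_Carnot = T_H/ΔT = 304.15/15.00 = 20.28.
The heat pump delivers Q̇_H = COP × Ẇ = 131600 W; the resistance heater delivers Ẇ = 6490 W.
Extra = (COP − 1)·Ẇ = 125100 W.

125000 W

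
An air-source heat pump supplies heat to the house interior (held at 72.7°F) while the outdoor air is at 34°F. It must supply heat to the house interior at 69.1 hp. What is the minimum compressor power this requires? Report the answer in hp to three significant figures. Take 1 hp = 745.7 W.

In absolute terms T_C = 274.26 K and T_H = 295.76 K, so ΔT = 21.50 K.
COP_Carnot = T_H/ΔT = 295.76/21.50 = 13.76.
Ẇ_min = Q̇/COP_Carnot = 69.10/13.76 = 5.023 hp.

5.02 hp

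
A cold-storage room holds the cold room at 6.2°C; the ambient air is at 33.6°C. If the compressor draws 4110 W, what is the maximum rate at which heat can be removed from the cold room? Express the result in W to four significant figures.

In absolute terms T_C = 279.35 K and T_H = 306.75 K, so ΔT = 27.40 K.
COP_Carnot = T_C/ΔT = 279.35/27.40 = 10.20.
Q̇_max = COP_Carnot × Ẇ = 10.20 × 4110 W = 41900 W.

41900 W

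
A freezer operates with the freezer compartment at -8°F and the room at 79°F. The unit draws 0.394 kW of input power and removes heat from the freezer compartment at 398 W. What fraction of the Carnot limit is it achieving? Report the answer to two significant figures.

0.19

Converting, Q̇_C = 398.0 W = 0.3980 kW, so COP_actual = Q̇_C/Ẇ = 0.3980/0.3940 = 1.010.
In absolute terms T_C = 250.93 K and T_H = 299.26 K, so ΔT = 48.33 K.
COP_Carnot = T_C/ΔT = 250.93/48.33 = 5.192.
η_II = COP_actual/COP_Carnot = 1.010/5.192 = 0.1946.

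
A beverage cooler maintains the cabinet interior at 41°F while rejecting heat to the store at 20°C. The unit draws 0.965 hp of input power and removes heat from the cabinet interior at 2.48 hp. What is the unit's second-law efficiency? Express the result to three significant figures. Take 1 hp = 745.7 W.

0.139

COP_actual = Q̇_C/Ẇ = 2.480/0.9650 = 2.570.
In absolute terms T_C = 278.15 K and T_H = 293.15 K, so ΔT = 15.00 K.
COP_Carnot = T_C/ΔT = 278.15/15.00 = 18.54.
η_II = COP_actual/COP_Carnot = 2.570/18.54 = 0.1386.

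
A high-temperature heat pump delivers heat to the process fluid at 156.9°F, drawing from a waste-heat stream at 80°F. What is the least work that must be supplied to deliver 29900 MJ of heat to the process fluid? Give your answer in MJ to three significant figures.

In absolute terms T_C = 299.82 K and T_H = 342.54 K, so ΔT = 42.72 K.
The reversible limit is COP_HP = T_H/ΔT = 8.018, so W_min = Q_H/COP = Q_H·ΔT/T_H.
W_min = 29900 × 42.72/342.54 = 3729 MJ.

3730 MJ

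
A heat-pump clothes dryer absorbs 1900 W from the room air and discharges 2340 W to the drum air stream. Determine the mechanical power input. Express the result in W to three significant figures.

440 W

For a cyclic device the first law requires Q̇_H = Q̇_C + Ẇ.
Ẇ = Q̇_H − Q̇_C = 440.0 W.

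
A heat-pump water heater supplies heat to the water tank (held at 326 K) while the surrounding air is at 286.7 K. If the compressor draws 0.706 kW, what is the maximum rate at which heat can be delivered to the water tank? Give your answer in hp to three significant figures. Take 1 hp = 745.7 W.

The reservoir spacing is ΔT = 326 − 286.7 = 39.30 K.
COP_Carnot = T_H/ΔT = 326.00/39.30 = 8.295.
Q̇_max = COP_Carnot × Ẇ = 8.295 × 0.7060 kW = 5.856 kW = 7.854 hp.

7.85 hp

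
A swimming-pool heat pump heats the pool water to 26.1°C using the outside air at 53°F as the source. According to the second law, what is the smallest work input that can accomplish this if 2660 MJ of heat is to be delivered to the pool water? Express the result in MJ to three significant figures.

128 MJ

In absolute terms T_C = 284.82 K and T_H = 299.25 K, so ΔT = 14.43 K.
The reversible limit is COP_HP = T_H/ΔT = 20.73, so W_min = Q_H/COP = Q_H·ΔT/T_H.
W_min = 2660 × 14.43/299.25 = 128.3 MJ.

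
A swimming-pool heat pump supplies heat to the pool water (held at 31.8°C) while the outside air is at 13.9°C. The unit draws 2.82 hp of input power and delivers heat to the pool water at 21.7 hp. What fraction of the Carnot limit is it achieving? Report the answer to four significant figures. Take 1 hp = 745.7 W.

0.4517

COP_actual = Q̇_H/Ẇ = 21.70/2.820 = 7.695.
In absolute terms T_C = 287.05 K and T_H = 304.95 K, so ΔT = 17.90 K.
COP_Carnot = T_H/ΔT = 304.95/17.90 = 17.04.
η_II = COP_actual/COP_Carnot = 7.695/17.04 = 0.4517.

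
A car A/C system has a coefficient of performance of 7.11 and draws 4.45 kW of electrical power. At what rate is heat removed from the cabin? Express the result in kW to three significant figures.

Q̇_C = COP × Ẇ = 7.11 × 4.450 = 31.64 kW.

31.6 kW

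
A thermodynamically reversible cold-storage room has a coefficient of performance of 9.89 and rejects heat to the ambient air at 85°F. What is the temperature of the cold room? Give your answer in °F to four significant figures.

For a Carnot refrigerator COP_R = T_C/(T_H − T_C), so T_C = COP·T_H/(1 + COP).
With T_H = 302.59 K, T_C = 9.89 × 302.59/10.89 = 274.81 K.
Converting, 274.81 K = 34.98°F.

34.98 °F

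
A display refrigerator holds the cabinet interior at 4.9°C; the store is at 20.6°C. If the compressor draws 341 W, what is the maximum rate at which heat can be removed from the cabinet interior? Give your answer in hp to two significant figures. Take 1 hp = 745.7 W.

8.1 hp

In absolute terms T_C = 278.05 K and T_H = 293.75 K, so ΔT = 15.70 K.
COP_Carnot = T_C/ΔT = 278.05/15.70 = 17.71.
Q̇_max = COP_Carnot × Ẇ = 17.71 × 341.0 W = 6039 W = 8.099 hp.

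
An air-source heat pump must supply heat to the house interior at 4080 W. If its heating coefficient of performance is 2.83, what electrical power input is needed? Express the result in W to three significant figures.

Ẇ = Q̇_H/COP_HP = 4080/2.83 = 1442 W.

1440 W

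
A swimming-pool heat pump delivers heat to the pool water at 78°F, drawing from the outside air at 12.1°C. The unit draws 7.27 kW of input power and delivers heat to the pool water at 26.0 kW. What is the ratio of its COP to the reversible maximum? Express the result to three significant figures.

0.161

COP_actual = Q̇_H/Ẇ = 26.00/7.270 = 3.576.
In absolute terms T_C = 285.25 K and T_H = 298.71 K, so ΔT = 13.46 K.
COP_Carnot = T_H/ΔT = 298.71/13.46 = 22.20.
η_II = COP_actual/COP_Carnot = 3.576/22.20 = 0.1611.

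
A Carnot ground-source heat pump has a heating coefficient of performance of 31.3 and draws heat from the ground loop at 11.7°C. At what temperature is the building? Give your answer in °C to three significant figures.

21.1 °C

COP_HP = T_H/(T_H − T_C) rearranges to T_H = COP·T_C/(COP − 1).
With T_C = 284.85 K, T_H = 31.3 × 284.85/30.30 = 294.25 K.
Converting, 294.25 K = 21.10°C.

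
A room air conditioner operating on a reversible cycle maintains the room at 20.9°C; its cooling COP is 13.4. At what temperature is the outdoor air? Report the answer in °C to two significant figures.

43 °C

COP_R = T_C/(T_H − T_C) gives T_H − T_C = T_C/COP.
With T_C = 294.05 K, T_H = 294.05 × (1 + 1/13.4) = 315.99 K.
Converting, 315.99 K = 42.84°C.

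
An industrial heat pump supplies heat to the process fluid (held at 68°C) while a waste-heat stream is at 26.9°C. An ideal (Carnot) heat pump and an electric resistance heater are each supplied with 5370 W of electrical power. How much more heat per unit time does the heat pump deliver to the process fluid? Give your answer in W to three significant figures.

39200 W

In absolute terms T_C = 300.05 K and T_H = 341.15 K, so ΔT = 41.10 K.
COP_Carnot = T_H/ΔT = 341.15/41.10 = 8.300.
The heat pump delivers Q̇_H = COP × Ẇ = 44570 W; the resistance heater delivers Ẇ = 5370 W.
Extra = (COP − 1)·Ẇ = 39200 W.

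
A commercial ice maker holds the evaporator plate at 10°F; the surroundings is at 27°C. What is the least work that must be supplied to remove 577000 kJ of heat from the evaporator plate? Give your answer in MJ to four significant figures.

86.73 MJ

In absolute terms T_C = 260.93 K and T_H = 300.15 K, so ΔT = 39.22 K.
The reversible limit is COP_R = T_C/ΔT = 6.653, so W_min = Q_C/COP = Q_C·ΔT/T_C.
W_min = 577000 × 39.22/260.93 = 86730 kJ = 86.73 MJ.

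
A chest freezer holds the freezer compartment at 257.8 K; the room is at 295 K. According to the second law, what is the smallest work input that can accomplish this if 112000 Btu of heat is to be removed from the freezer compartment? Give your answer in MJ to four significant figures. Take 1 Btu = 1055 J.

The reservoir spacing is ΔT = 295 − 257.8 = 37.20 K.
The reversible limit is COP_R = T_C/ΔT = 6.930, so W_min = Q_C/COP = Q_C·ΔT/T_C.
W_min = 112000 × 37.20/257.80 = 16160 Btu = 17.05 MJ.

17.05 MJ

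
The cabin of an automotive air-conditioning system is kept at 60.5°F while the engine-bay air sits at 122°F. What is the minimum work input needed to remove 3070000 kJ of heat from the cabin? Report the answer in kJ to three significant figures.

363000 kJ

In absolute terms T_C = 288.98 K and T_H = 323.15 K, so ΔT = 34.17 K.
The reversible limit is COP_R = T_C/ΔT = 8.458, so W_min = Q_C/COP = Q_C·ΔT/T_C.
W_min = 3070000 × 34.17/288.98 = 363000 kJ.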